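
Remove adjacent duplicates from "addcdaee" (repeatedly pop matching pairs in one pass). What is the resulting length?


Input: addcdaee
Stack-based adjacent duplicate removal:
  Read 'a': push. Stack: a
  Read 'd': push. Stack: ad
  Read 'd': matches stack top 'd' => pop. Stack: a
  Read 'c': push. Stack: ac
  Read 'd': push. Stack: acd
  Read 'a': push. Stack: acda
  Read 'e': push. Stack: acdae
  Read 'e': matches stack top 'e' => pop. Stack: acda
Final stack: "acda" (length 4)

4


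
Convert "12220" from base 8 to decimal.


Input: "12220" in base 8
Positional expansion:
  Digit '1' (value 1) x 8^4 = 4096
  Digit '2' (value 2) x 8^3 = 1024
  Digit '2' (value 2) x 8^2 = 128
  Digit '2' (value 2) x 8^1 = 16
  Digit '0' (value 0) x 8^0 = 0
Sum = 5264

5264


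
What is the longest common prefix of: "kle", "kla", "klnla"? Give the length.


Words: kle, kla, klnla
  Position 0: all 'k' => match
  Position 1: all 'l' => match
  Position 2: ('e', 'a', 'n') => mismatch, stop
LCP = "kl" (length 2)

2


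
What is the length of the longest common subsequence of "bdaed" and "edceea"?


LCS of "bdaed" and "edceea"
DP table:
           e    d    c    e    e    a
      0    0    0    0    0    0    0
  b   0    0    0    0    0    0    0
  d   0    0    1    1    1    1    1
  a   0    0    1    1    1    1    2
  e   0    1    1    1    2    2    2
  d   0    1    2    2    2    2    2
LCS length = dp[5][6] = 2

2


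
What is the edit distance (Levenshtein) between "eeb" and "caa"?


Computing edit distance: "eeb" -> "caa"
DP table:
           c    a    a
      0    1    2    3
  e   1    1    2    3
  e   2    2    2    3
  b   3    3    3    3
Edit distance = dp[3][3] = 3

3


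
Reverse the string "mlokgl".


Input: mlokgl
Reading characters right to left:
  Position 5: 'l'
  Position 4: 'g'
  Position 3: 'k'
  Position 2: 'o'
  Position 1: 'l'
  Position 0: 'm'
Reversed: lgkolm

lgkolm


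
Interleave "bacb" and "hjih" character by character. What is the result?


Interleaving "bacb" and "hjih":
  Position 0: 'b' from first, 'h' from second => "bh"
  Position 1: 'a' from first, 'j' from second => "aj"
  Position 2: 'c' from first, 'i' from second => "ci"
  Position 3: 'b' from first, 'h' from second => "bh"
Result: bhajcibh

bhajcibh


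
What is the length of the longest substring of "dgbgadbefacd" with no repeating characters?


Input: "dgbgadbefacd"
Sliding window (track last position of each char):
  Position 0 ('d'): window [0,0] length 1 -- new best
  Position 1 ('g'): window [0,1] length 2 -- new best
  Position 2 ('b'): window [0,2] length 3 -- new best
  Position 3 ('g'): repeat (last at 1), move window start to 2
  Position 3 ('g'): window [2,3] length 2
  Position 4 ('a'): window [2,4] length 3
  Position 5 ('d'): window [2,5] length 4 -- new best
  Position 6 ('b'): repeat (last at 2), move window start to 3
  Position 6 ('b'): window [3,6] length 4
  Position 7 ('e'): window [3,7] length 5 -- new best
  Position 8 ('f'): window [3,8] length 6 -- new best
  Position 9 ('a'): repeat (last at 4), move window start to 5
  Position 9 ('a'): window [5,9] length 5
  Position 10 ('c'): window [5,10] length 6
  Position 11 ('d'): repeat (last at 5), move window start to 6
  Position 11 ('d'): window [6,11] length 6
Longest substring with no repeats: "gadbef" with length 6

6


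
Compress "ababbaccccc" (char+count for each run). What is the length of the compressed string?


Input: ababbaccccc
Runs:
  'a' x 1 => "a1"
  'b' x 1 => "b1"
  'a' x 1 => "a1"
  'b' x 2 => "b2"
  'a' x 1 => "a1"
  'c' x 5 => "c5"
Compressed: "a1b1a1b2a1c5"
Compressed length: 12

12


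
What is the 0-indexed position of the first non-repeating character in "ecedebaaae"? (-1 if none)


Input: ecedebaaae
Character frequencies:
  'a': 3
  'b': 1
  'c': 1
  'd': 1
  'e': 4
Scanning left to right for freq == 1:
  Position 0 ('e'): freq=4, skip
  Position 1 ('c'): unique! => answer = 1

1


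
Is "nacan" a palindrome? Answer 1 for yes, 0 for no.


Input: nacan
Reversed: nacan
  Compare pos 0 ('n') with pos 4 ('n'): match
  Compare pos 1 ('a') with pos 3 ('a'): match
Result: palindrome

1


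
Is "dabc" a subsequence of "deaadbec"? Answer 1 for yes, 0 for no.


Check if "dabc" is a subsequence of "deaadbec"
Greedy scan:
  Position 0 ('d'): matches sub[0] = 'd'
  Position 1 ('e'): no match needed
  Position 2 ('a'): matches sub[1] = 'a'
  Position 3 ('a'): no match needed
  Position 4 ('d'): no match needed
  Position 5 ('b'): matches sub[2] = 'b'
  Position 6 ('e'): no match needed
  Position 7 ('c'): matches sub[3] = 'c'
All 4 characters matched => is a subsequence

1


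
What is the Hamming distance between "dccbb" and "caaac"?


Comparing "dccbb" and "caaac" position by position:
  Position 0: 'd' vs 'c' => differ
  Position 1: 'c' vs 'a' => differ
  Position 2: 'c' vs 'a' => differ
  Position 3: 'b' vs 'a' => differ
  Position 4: 'b' vs 'c' => differ
Total differences (Hamming distance): 5

5


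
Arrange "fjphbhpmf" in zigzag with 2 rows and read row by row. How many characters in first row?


Zigzag "fjphbhpmf" into 2 rows:
Placing characters:
  'f' => row 0
  'j' => row 1
  'p' => row 0
  'h' => row 1
  'b' => row 0
  'h' => row 1
  'p' => row 0
  'm' => row 1
  'f' => row 0
Rows:
  Row 0: "fpbpf"
  Row 1: "jhhm"
First row length: 5

5


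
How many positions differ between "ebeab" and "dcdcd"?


Comparing "ebeab" and "dcdcd" position by position:
  Position 0: 'e' vs 'd' => DIFFER
  Position 1: 'b' vs 'c' => DIFFER
  Position 2: 'e' vs 'd' => DIFFER
  Position 3: 'a' vs 'c' => DIFFER
  Position 4: 'b' vs 'd' => DIFFER
Positions that differ: 5

5


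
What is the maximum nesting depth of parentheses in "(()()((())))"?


Input: "(()()((())))"
Tracking depth:
  Position 0 '(': depth becomes 1
  Position 1 '(': depth becomes 2
  Position 2 ')': depth becomes 1
  Position 3 '(': depth becomes 2
  Position 4 ')': depth becomes 1
  Position 5 '(': depth becomes 2
  Position 6 '(': depth becomes 3
  Position 7 '(': depth becomes 4
  Position 8 ')': depth becomes 3
  Position 9 ')': depth becomes 2
  Position 10 ')': depth becomes 1
  Position 11 ')': depth becomes 0
Maximum depth reached: 4

4


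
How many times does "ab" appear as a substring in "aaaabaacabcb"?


Searching for "ab" in "aaaabaacabcb"
Scanning each position:
  Position 0: "aa" => no
  Position 1: "aa" => no
  Position 2: "aa" => no
  Position 3: "ab" => MATCH
  Position 4: "ba" => no
  Position 5: "aa" => no
  Position 6: "ac" => no
  Position 7: "ca" => no
  Position 8: "ab" => MATCH
  Position 9: "bc" => no
  Position 10: "cb" => no
Total occurrences: 2

2


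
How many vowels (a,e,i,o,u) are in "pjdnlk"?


Input: pjdnlk
Checking each character:
  'p' at position 0: consonant
  'j' at position 1: consonant
  'd' at position 2: consonant
  'n' at position 3: consonant
  'l' at position 4: consonant
  'k' at position 5: consonant
Total vowels: 0

0


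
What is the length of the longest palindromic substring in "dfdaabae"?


Input: "dfdaabae"
Checking substrings for palindromes:
  [0:3] "dfd" (len 3) => palindrome
  [4:7] "aba" (len 3) => palindrome
  [3:5] "aa" (len 2) => palindrome
Longest palindromic substring: "dfd" with length 3

3


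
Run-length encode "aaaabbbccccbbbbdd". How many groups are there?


Input: aaaabbbccccbbbbdd
Scanning for consecutive runs:
  Group 1: 'a' x 4 (positions 0-3)
  Group 2: 'b' x 3 (positions 4-6)
  Group 3: 'c' x 4 (positions 7-10)
  Group 4: 'b' x 4 (positions 11-14)
  Group 5: 'd' x 2 (positions 15-16)
Total groups: 5

5


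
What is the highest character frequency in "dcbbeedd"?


Input: dcbbeedd
Character counts:
  'b': 2
  'c': 1
  'd': 3
  'e': 2
Maximum frequency: 3

3


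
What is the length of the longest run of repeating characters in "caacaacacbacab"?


Input: "caacaacacbacab"
Scanning for longest run:
  Position 1 ('a'): new char, reset run to 1
  Position 2 ('a'): continues run of 'a', length=2
  Position 3 ('c'): new char, reset run to 1
  Position 4 ('a'): new char, reset run to 1
  Position 5 ('a'): continues run of 'a', length=2
  Position 6 ('c'): new char, reset run to 1
  Position 7 ('a'): new char, reset run to 1
  Position 8 ('c'): new char, reset run to 1
  Position 9 ('b'): new char, reset run to 1
  Position 10 ('a'): new char, reset run to 1
  Position 11 ('c'): new char, reset run to 1
  Position 12 ('a'): new char, reset run to 1
  Position 13 ('b'): new char, reset run to 1
Longest run: 'a' with length 2

2


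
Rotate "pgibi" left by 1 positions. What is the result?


Input: "pgibi", rotate left by 1
First 1 characters: "p"
Remaining characters: "gibi"
Concatenate remaining + first: "gibi" + "p" = "gibip"

gibip


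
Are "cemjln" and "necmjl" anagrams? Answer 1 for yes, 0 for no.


Strings: "cemjln", "necmjl"
Sorted first:  cejlmn
Sorted second: cejlmn
Sorted forms match => anagrams

1


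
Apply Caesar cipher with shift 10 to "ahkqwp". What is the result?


Caesar cipher: shift "ahkqwp" by 10
  'a' (pos 0) + 10 = pos 10 = 'k'
  'h' (pos 7) + 10 = pos 17 = 'r'
  'k' (pos 10) + 10 = pos 20 = 'u'
  'q' (pos 16) + 10 = pos 0 = 'a'
  'w' (pos 22) + 10 = pos 6 = 'g'
  'p' (pos 15) + 10 = pos 25 = 'z'
Result: kruagz

kruagz


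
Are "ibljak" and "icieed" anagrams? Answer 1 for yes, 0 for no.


Strings: "ibljak", "icieed"
Sorted first:  abijkl
Sorted second: cdeeii
Differ at position 0: 'a' vs 'c' => not anagrams

0


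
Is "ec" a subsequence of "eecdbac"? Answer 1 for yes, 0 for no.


Check if "ec" is a subsequence of "eecdbac"
Greedy scan:
  Position 0 ('e'): matches sub[0] = 'e'
  Position 1 ('e'): no match needed
  Position 2 ('c'): matches sub[1] = 'c'
  Position 3 ('d'): no match needed
  Position 4 ('b'): no match needed
  Position 5 ('a'): no match needed
  Position 6 ('c'): no match needed
All 2 characters matched => is a subsequence

1


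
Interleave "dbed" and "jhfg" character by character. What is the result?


Interleaving "dbed" and "jhfg":
  Position 0: 'd' from first, 'j' from second => "dj"
  Position 1: 'b' from first, 'h' from second => "bh"
  Position 2: 'e' from first, 'f' from second => "ef"
  Position 3: 'd' from first, 'g' from second => "dg"
Result: djbhefdg

djbhefdg


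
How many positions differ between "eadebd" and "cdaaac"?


Comparing "eadebd" and "cdaaac" position by position:
  Position 0: 'e' vs 'c' => DIFFER
  Position 1: 'a' vs 'd' => DIFFER
  Position 2: 'd' vs 'a' => DIFFER
  Position 3: 'e' vs 'a' => DIFFER
  Position 4: 'b' vs 'a' => DIFFER
  Position 5: 'd' vs 'c' => DIFFER
Positions that differ: 6

6


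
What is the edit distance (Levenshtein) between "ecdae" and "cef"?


Computing edit distance: "ecdae" -> "cef"
DP table:
           c    e    f
      0    1    2    3
  e   1    1    1    2
  c   2    1    2    2
  d   3    2    2    3
  a   4    3    3    3
  e   5    4    3    4
Edit distance = dp[5][3] = 4

4


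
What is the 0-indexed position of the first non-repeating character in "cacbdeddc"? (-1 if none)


Input: cacbdeddc
Character frequencies:
  'a': 1
  'b': 1
  'c': 3
  'd': 3
  'e': 1
Scanning left to right for freq == 1:
  Position 0 ('c'): freq=3, skip
  Position 1 ('a'): unique! => answer = 1

1


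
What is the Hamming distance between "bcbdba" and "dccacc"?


Comparing "bcbdba" and "dccacc" position by position:
  Position 0: 'b' vs 'd' => differ
  Position 1: 'c' vs 'c' => same
  Position 2: 'b' vs 'c' => differ
  Position 3: 'd' vs 'a' => differ
  Position 4: 'b' vs 'c' => differ
  Position 5: 'a' vs 'c' => differ
Total differences (Hamming distance): 5

5


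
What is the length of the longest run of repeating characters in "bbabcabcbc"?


Input: "bbabcabcbc"
Scanning for longest run:
  Position 1 ('b'): continues run of 'b', length=2
  Position 2 ('a'): new char, reset run to 1
  Position 3 ('b'): new char, reset run to 1
  Position 4 ('c'): new char, reset run to 1
  Position 5 ('a'): new char, reset run to 1
  Position 6 ('b'): new char, reset run to 1
  Position 7 ('c'): new char, reset run to 1
  Position 8 ('b'): new char, reset run to 1
  Position 9 ('c'): new char, reset run to 1
Longest run: 'b' with length 2

2


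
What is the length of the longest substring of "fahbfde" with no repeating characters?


Input: "fahbfde"
Sliding window (track last position of each char):
  Position 0 ('f'): window [0,0] length 1 -- new best
  Position 1 ('a'): window [0,1] length 2 -- new best
  Position 2 ('h'): window [0,2] length 3 -- new best
  Position 3 ('b'): window [0,3] length 4 -- new best
  Position 4 ('f'): repeat (last at 0), move window start to 1
  Position 4 ('f'): window [1,4] length 4
  Position 5 ('d'): window [1,5] length 5 -- new best
  Position 6 ('e'): window [1,6] length 6 -- new best
Longest substring with no repeats: "ahbfde" with length 6

6


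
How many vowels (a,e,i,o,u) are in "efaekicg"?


Input: efaekicg
Checking each character:
  'e' at position 0: vowel (running total: 1)
  'f' at position 1: consonant
  'a' at position 2: vowel (running total: 2)
  'e' at position 3: vowel (running total: 3)
  'k' at position 4: consonant
  'i' at position 5: vowel (running total: 4)
  'c' at position 6: consonant
  'g' at position 7: consonant
Total vowels: 4

4


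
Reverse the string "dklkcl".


Input: dklkcl
Reading characters right to left:
  Position 5: 'l'
  Position 4: 'c'
  Position 3: 'k'
  Position 2: 'l'
  Position 1: 'k'
  Position 0: 'd'
Reversed: lcklkd

lcklkd


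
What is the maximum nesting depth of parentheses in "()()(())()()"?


Input: "()()(())()()"
Tracking depth:
  Position 0 '(': depth becomes 1
  Position 1 ')': depth becomes 0
  Position 2 '(': depth becomes 1
  Position 3 ')': depth becomes 0
  Position 4 '(': depth becomes 1
  Position 5 '(': depth becomes 2
  Position 6 ')': depth becomes 1
  Position 7 ')': depth becomes 0
  Position 8 '(': depth becomes 1
  Position 9 ')': depth becomes 0
  Position 10 '(': depth becomes 1
  Position 11 ')': depth becomes 0
Maximum depth reached: 2

2


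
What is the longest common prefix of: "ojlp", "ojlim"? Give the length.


Words: ojlp, ojlim
  Position 0: all 'o' => match
  Position 1: all 'j' => match
  Position 2: all 'l' => match
  Position 3: ('p', 'i') => mismatch, stop
LCP = "ojl" (length 3)

3


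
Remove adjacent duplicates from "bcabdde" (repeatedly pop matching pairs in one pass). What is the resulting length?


Input: bcabdde
Stack-based adjacent duplicate removal:
  Read 'b': push. Stack: b
  Read 'c': push. Stack: bc
  Read 'a': push. Stack: bca
  Read 'b': push. Stack: bcab
  Read 'd': push. Stack: bcabd
  Read 'd': matches stack top 'd' => pop. Stack: bcab
  Read 'e': push. Stack: bcabe
Final stack: "bcabe" (length 5)

5


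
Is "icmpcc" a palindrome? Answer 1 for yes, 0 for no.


Input: icmpcc
Reversed: ccpmci
  Compare pos 0 ('i') with pos 5 ('c'): MISMATCH
  Compare pos 1 ('c') with pos 4 ('c'): match
  Compare pos 2 ('m') with pos 3 ('p'): MISMATCH
Result: not a palindrome

0


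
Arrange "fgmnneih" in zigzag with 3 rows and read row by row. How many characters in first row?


Zigzag "fgmnneih" into 3 rows:
Placing characters:
  'f' => row 0
  'g' => row 1
  'm' => row 2
  'n' => row 1
  'n' => row 0
  'e' => row 1
  'i' => row 2
  'h' => row 1
Rows:
  Row 0: "fn"
  Row 1: "gneh"
  Row 2: "mi"
First row length: 2

2


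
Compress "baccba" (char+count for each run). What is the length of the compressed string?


Input: baccba
Runs:
  'b' x 1 => "b1"
  'a' x 1 => "a1"
  'c' x 2 => "c2"
  'b' x 1 => "b1"
  'a' x 1 => "a1"
Compressed: "b1a1c2b1a1"
Compressed length: 10

10


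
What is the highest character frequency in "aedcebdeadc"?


Input: aedcebdeadc
Character counts:
  'a': 2
  'b': 1
  'c': 2
  'd': 3
  'e': 3
Maximum frequency: 3

3


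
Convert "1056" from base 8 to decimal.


Input: "1056" in base 8
Positional expansion:
  Digit '1' (value 1) x 8^3 = 512
  Digit '0' (value 0) x 8^2 = 0
  Digit '5' (value 5) x 8^1 = 40
  Digit '6' (value 6) x 8^0 = 6
Sum = 558

558


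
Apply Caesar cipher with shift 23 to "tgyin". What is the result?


Caesar cipher: shift "tgyin" by 23
  't' (pos 19) + 23 = pos 16 = 'q'
  'g' (pos 6) + 23 = pos 3 = 'd'
  'y' (pos 24) + 23 = pos 21 = 'v'
  'i' (pos 8) + 23 = pos 5 = 'f'
  'n' (pos 13) + 23 = pos 10 = 'k'
Result: qdvfk

qdvfk


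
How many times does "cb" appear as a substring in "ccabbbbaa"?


Searching for "cb" in "ccabbbbaa"
Scanning each position:
  Position 0: "cc" => no
  Position 1: "ca" => no
  Position 2: "ab" => no
  Position 3: "bb" => no
  Position 4: "bb" => no
  Position 5: "bb" => no
  Position 6: "ba" => no
  Position 7: "aa" => no
Total occurrences: 0

0


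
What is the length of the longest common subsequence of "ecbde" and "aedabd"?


LCS of "ecbde" and "aedabd"
DP table:
           a    e    d    a    b    d
      0    0    0    0    0    0    0
  e   0    0    1    1    1    1    1
  c   0    0    1    1    1    1    1
  b   0    0    1    1    1    2    2
  d   0    0    1    2    2    2    3
  e   0    0    1    2    2    2    3
LCS length = dp[5][6] = 3

3


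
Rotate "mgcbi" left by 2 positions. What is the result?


Input: "mgcbi", rotate left by 2
First 2 characters: "mg"
Remaining characters: "cbi"
Concatenate remaining + first: "cbi" + "mg" = "cbimg"

cbimg


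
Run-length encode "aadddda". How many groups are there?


Input: aadddda
Scanning for consecutive runs:
  Group 1: 'a' x 2 (positions 0-1)
  Group 2: 'd' x 4 (positions 2-5)
  Group 3: 'a' x 1 (positions 6-6)
Total groups: 3

3


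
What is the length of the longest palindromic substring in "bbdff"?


Input: "bbdff"
Checking substrings for palindromes:
  [0:2] "bb" (len 2) => palindrome
  [3:5] "ff" (len 2) => palindrome
Longest palindromic substring: "bb" with length 2

2


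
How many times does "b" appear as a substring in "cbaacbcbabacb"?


Searching for "b" in "cbaacbcbabacb"
Scanning each position:
  Position 0: "c" => no
  Position 1: "b" => MATCH
  Position 2: "a" => no
  Position 3: "a" => no
  Position 4: "c" => no
  Position 5: "b" => MATCH
  Position 6: "c" => no
  Position 7: "b" => MATCH
  Position 8: "a" => no
  Position 9: "b" => MATCH
  Position 10: "a" => no
  Position 11: "c" => no
  Position 12: "b" => MATCH
Total occurrences: 5

5


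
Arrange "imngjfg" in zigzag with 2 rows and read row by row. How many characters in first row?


Zigzag "imngjfg" into 2 rows:
Placing characters:
  'i' => row 0
  'm' => row 1
  'n' => row 0
  'g' => row 1
  'j' => row 0
  'f' => row 1
  'g' => row 0
Rows:
  Row 0: "injg"
  Row 1: "mgf"
First row length: 4

4


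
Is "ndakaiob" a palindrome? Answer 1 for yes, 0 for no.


Input: ndakaiob
Reversed: boiakadn
  Compare pos 0 ('n') with pos 7 ('b'): MISMATCH
  Compare pos 1 ('d') with pos 6 ('o'): MISMATCH
  Compare pos 2 ('a') with pos 5 ('i'): MISMATCH
  Compare pos 3 ('k') with pos 4 ('a'): MISMATCH
Result: not a palindrome

0


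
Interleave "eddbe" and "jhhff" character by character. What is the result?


Interleaving "eddbe" and "jhhff":
  Position 0: 'e' from first, 'j' from second => "ej"
  Position 1: 'd' from first, 'h' from second => "dh"
  Position 2: 'd' from first, 'h' from second => "dh"
  Position 3: 'b' from first, 'f' from second => "bf"
  Position 4: 'e' from first, 'f' from second => "ef"
Result: ejdhdhbfef

ejdhdhbfef


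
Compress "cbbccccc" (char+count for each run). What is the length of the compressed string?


Input: cbbccccc
Runs:
  'c' x 1 => "c1"
  'b' x 2 => "b2"
  'c' x 5 => "c5"
Compressed: "c1b2c5"
Compressed length: 6

6


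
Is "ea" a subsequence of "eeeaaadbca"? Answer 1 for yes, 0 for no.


Check if "ea" is a subsequence of "eeeaaadbca"
Greedy scan:
  Position 0 ('e'): matches sub[0] = 'e'
  Position 1 ('e'): no match needed
  Position 2 ('e'): no match needed
  Position 3 ('a'): matches sub[1] = 'a'
  Position 4 ('a'): no match needed
  Position 5 ('a'): no match needed
  Position 6 ('d'): no match needed
  Position 7 ('b'): no match needed
  Position 8 ('c'): no match needed
  Position 9 ('a'): no match needed
All 2 characters matched => is a subsequence

1


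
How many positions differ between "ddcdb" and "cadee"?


Comparing "ddcdb" and "cadee" position by position:
  Position 0: 'd' vs 'c' => DIFFER
  Position 1: 'd' vs 'a' => DIFFER
  Position 2: 'c' vs 'd' => DIFFER
  Position 3: 'd' vs 'e' => DIFFER
  Position 4: 'b' vs 'e' => DIFFER
Positions that differ: 5

5


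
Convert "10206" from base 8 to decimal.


Input: "10206" in base 8
Positional expansion:
  Digit '1' (value 1) x 8^4 = 4096
  Digit '0' (value 0) x 8^3 = 0
  Digit '2' (value 2) x 8^2 = 128
  Digit '0' (value 0) x 8^1 = 0
  Digit '6' (value 6) x 8^0 = 6
Sum = 4230

4230


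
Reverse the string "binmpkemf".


Input: binmpkemf
Reading characters right to left:
  Position 8: 'f'
  Position 7: 'm'
  Position 6: 'e'
  Position 5: 'k'
  Position 4: 'p'
  Position 3: 'm'
  Position 2: 'n'
  Position 1: 'i'
  Position 0: 'b'
Reversed: fmekpmnib

fmekpmnib


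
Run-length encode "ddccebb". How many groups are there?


Input: ddccebb
Scanning for consecutive runs:
  Group 1: 'd' x 2 (positions 0-1)
  Group 2: 'c' x 2 (positions 2-3)
  Group 3: 'e' x 1 (positions 4-4)
  Group 4: 'b' x 2 (positions 5-6)
Total groups: 4

4


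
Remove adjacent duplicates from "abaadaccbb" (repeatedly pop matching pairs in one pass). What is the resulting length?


Input: abaadaccbb
Stack-based adjacent duplicate removal:
  Read 'a': push. Stack: a
  Read 'b': push. Stack: ab
  Read 'a': push. Stack: aba
  Read 'a': matches stack top 'a' => pop. Stack: ab
  Read 'd': push. Stack: abd
  Read 'a': push. Stack: abda
  Read 'c': push. Stack: abdac
  Read 'c': matches stack top 'c' => pop. Stack: abda
  Read 'b': push. Stack: abdab
  Read 'b': matches stack top 'b' => pop. Stack: abda
Final stack: "abda" (length 4)

4


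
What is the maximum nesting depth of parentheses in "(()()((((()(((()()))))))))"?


Input: "(()()((((()(((()()))))))))"
Tracking depth:
  Position 0 '(': depth becomes 1
  Position 1 '(': depth becomes 2
  Position 2 ')': depth becomes 1
  Position 3 '(': depth becomes 2
  Position 4 ')': depth becomes 1
  Position 5 '(': depth becomes 2
  Position 6 '(': depth becomes 3
  Position 7 '(': depth becomes 4
  Position 8 '(': depth becomes 5
  Position 9 '(': depth becomes 6
  Position 10 ')': depth becomes 5
  Position 11 '(': depth becomes 6
  Position 12 '(': depth becomes 7
  Position 13 '(': depth becomes 8
  Position 14 '(': depth becomes 9
  Position 15 ')': depth becomes 8
  Position 16 '(': depth becomes 9
  Position 17 ')': depth becomes 8
  Position 18 ')': depth becomes 7
  Position 19 ')': depth becomes 6
  Position 20 ')': depth becomes 5
  Position 21 ')': depth becomes 4
  Position 22 ')': depth becomes 3
  Position 23 ')': depth becomes 2
  Position 24 ')': depth becomes 1
  Position 25 ')': depth becomes 0
Maximum depth reached: 9

9


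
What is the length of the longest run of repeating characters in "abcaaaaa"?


Input: "abcaaaaa"
Scanning for longest run:
  Position 1 ('b'): new char, reset run to 1
  Position 2 ('c'): new char, reset run to 1
  Position 3 ('a'): new char, reset run to 1
  Position 4 ('a'): continues run of 'a', length=2
  Position 5 ('a'): continues run of 'a', length=3
  Position 6 ('a'): continues run of 'a', length=4
  Position 7 ('a'): continues run of 'a', length=5
Longest run: 'a' with length 5

5


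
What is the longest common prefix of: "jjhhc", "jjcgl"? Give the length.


Words: jjhhc, jjcgl
  Position 0: all 'j' => match
  Position 1: all 'j' => match
  Position 2: ('h', 'c') => mismatch, stop
LCP = "jj" (length 2)

2


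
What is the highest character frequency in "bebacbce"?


Input: bebacbce
Character counts:
  'a': 1
  'b': 3
  'c': 2
  'e': 2
Maximum frequency: 3

3


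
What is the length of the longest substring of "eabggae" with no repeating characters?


Input: "eabggae"
Sliding window (track last position of each char):
  Position 0 ('e'): window [0,0] length 1 -- new best
  Position 1 ('a'): window [0,1] length 2 -- new best
  Position 2 ('b'): window [0,2] length 3 -- new best
  Position 3 ('g'): window [0,3] length 4 -- new best
  Position 4 ('g'): repeat (last at 3), move window start to 4
  Position 4 ('g'): window [4,4] length 1
  Position 5 ('a'): window [4,5] length 2
  Position 6 ('e'): window [4,6] length 3
Longest substring with no repeats: "eabg" with length 4

4


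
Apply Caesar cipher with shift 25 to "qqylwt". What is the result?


Caesar cipher: shift "qqylwt" by 25
  'q' (pos 16) + 25 = pos 15 = 'p'
  'q' (pos 16) + 25 = pos 15 = 'p'
  'y' (pos 24) + 25 = pos 23 = 'x'
  'l' (pos 11) + 25 = pos 10 = 'k'
  'w' (pos 22) + 25 = pos 21 = 'v'
  't' (pos 19) + 25 = pos 18 = 's'
Result: ppxkvs

ppxkvs


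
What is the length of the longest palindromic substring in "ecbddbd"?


Input: "ecbddbd"
Checking substrings for palindromes:
  [2:6] "bddb" (len 4) => palindrome
  [4:7] "dbd" (len 3) => palindrome
  [3:5] "dd" (len 2) => palindrome
Longest palindromic substring: "bddb" with length 4

4


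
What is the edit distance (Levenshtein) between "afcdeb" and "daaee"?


Computing edit distance: "afcdeb" -> "daaee"
DP table:
           d    a    a    e    e
      0    1    2    3    4    5
  a   1    1    1    2    3    4
  f   2    2    2    2    3    4
  c   3    3    3    3    3    4
  d   4    3    4    4    4    4
  e   5    4    4    5    4    4
  b   6    5    5    5    5    5
Edit distance = dp[6][5] = 5

5


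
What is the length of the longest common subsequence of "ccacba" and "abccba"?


LCS of "ccacba" and "abccba"
DP table:
           a    b    c    c    b    a
      0    0    0    0    0    0    0
  c   0    0    0    1    1    1    1
  c   0    0    0    1    2    2    2
  a   0    1    1    1    2    2    3
  c   0    1    1    2    2    2    3
  b   0    1    2    2    2    3    3
  a   0    1    2    2    2    3    4
LCS length = dp[6][6] = 4

4


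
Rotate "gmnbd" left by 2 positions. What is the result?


Input: "gmnbd", rotate left by 2
First 2 characters: "gm"
Remaining characters: "nbd"
Concatenate remaining + first: "nbd" + "gm" = "nbdgm"

nbdgm


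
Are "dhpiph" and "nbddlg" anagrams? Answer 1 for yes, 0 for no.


Strings: "dhpiph", "nbddlg"
Sorted first:  dhhipp
Sorted second: bddgln
Differ at position 0: 'd' vs 'b' => not anagrams

0


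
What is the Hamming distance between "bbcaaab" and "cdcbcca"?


Comparing "bbcaaab" and "cdcbcca" position by position:
  Position 0: 'b' vs 'c' => differ
  Position 1: 'b' vs 'd' => differ
  Position 2: 'c' vs 'c' => same
  Position 3: 'a' vs 'b' => differ
  Position 4: 'a' vs 'c' => differ
  Position 5: 'a' vs 'c' => differ
  Position 6: 'b' vs 'a' => differ
Total differences (Hamming distance): 6

6


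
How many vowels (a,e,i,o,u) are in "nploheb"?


Input: nploheb
Checking each character:
  'n' at position 0: consonant
  'p' at position 1: consonant
  'l' at position 2: consonant
  'o' at position 3: vowel (running total: 1)
  'h' at position 4: consonant
  'e' at position 5: vowel (running total: 2)
  'b' at position 6: consonant
Total vowels: 2

2


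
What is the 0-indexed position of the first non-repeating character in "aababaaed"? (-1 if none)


Input: aababaaed
Character frequencies:
  'a': 5
  'b': 2
  'd': 1
  'e': 1
Scanning left to right for freq == 1:
  Position 0 ('a'): freq=5, skip
  Position 1 ('a'): freq=5, skip
  Position 2 ('b'): freq=2, skip
  Position 3 ('a'): freq=5, skip
  Position 4 ('b'): freq=2, skip
  Position 5 ('a'): freq=5, skip
  Position 6 ('a'): freq=5, skip
  Position 7 ('e'): unique! => answer = 7

7


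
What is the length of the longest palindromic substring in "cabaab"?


Input: "cabaab"
Checking substrings for palindromes:
  [2:6] "baab" (len 4) => palindrome
  [1:4] "aba" (len 3) => palindrome
  [3:5] "aa" (len 2) => palindrome
Longest palindromic substring: "baab" with length 4

4


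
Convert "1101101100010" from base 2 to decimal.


Input: "1101101100010" in base 2
Positional expansion:
  Digit '1' (value 1) x 2^12 = 4096
  Digit '1' (value 1) x 2^11 = 2048
  Digit '0' (value 0) x 2^10 = 0
  Digit '1' (value 1) x 2^9 = 512
  Digit '1' (value 1) x 2^8 = 256
  Digit '0' (value 0) x 2^7 = 0
  Digit '1' (value 1) x 2^6 = 64
  Digit '1' (value 1) x 2^5 = 32
  Digit '0' (value 0) x 2^4 = 0
  Digit '0' (value 0) x 2^3 = 0
  Digit '0' (value 0) x 2^2 = 0
  Digit '1' (value 1) x 2^1 = 2
  Digit '0' (value 0) x 2^0 = 0
Sum = 7010

7010


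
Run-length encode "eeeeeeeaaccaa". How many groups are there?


Input: eeeeeeeaaccaa
Scanning for consecutive runs:
  Group 1: 'e' x 7 (positions 0-6)
  Group 2: 'a' x 2 (positions 7-8)
  Group 3: 'c' x 2 (positions 9-10)
  Group 4: 'a' x 2 (positions 11-12)
Total groups: 4

4


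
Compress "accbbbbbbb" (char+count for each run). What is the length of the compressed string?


Input: accbbbbbbb
Runs:
  'a' x 1 => "a1"
  'c' x 2 => "c2"
  'b' x 7 => "b7"
Compressed: "a1c2b7"
Compressed length: 6

6


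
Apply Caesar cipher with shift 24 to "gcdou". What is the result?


Caesar cipher: shift "gcdou" by 24
  'g' (pos 6) + 24 = pos 4 = 'e'
  'c' (pos 2) + 24 = pos 0 = 'a'
  'd' (pos 3) + 24 = pos 1 = 'b'
  'o' (pos 14) + 24 = pos 12 = 'm'
  'u' (pos 20) + 24 = pos 18 = 's'
Result: eabms

eabms


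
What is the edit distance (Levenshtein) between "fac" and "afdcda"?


Computing edit distance: "fac" -> "afdcda"
DP table:
           a    f    d    c    d    a
      0    1    2    3    4    5    6
  f   1    1    1    2    3    4    5
  a   2    1    2    2    3    4    4
  c   3    2    2    3    2    3    4
Edit distance = dp[3][6] = 4

4


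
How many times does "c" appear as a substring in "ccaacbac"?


Searching for "c" in "ccaacbac"
Scanning each position:
  Position 0: "c" => MATCH
  Position 1: "c" => MATCH
  Position 2: "a" => no
  Position 3: "a" => no
  Position 4: "c" => MATCH
  Position 5: "b" => no
  Position 6: "a" => no
  Position 7: "c" => MATCH
Total occurrences: 4

4


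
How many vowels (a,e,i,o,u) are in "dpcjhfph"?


Input: dpcjhfph
Checking each character:
  'd' at position 0: consonant
  'p' at position 1: consonant
  'c' at position 2: consonant
  'j' at position 3: consonant
  'h' at position 4: consonant
  'f' at position 5: consonant
  'p' at position 6: consonant
  'h' at position 7: consonant
Total vowels: 0

0


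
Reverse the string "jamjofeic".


Input: jamjofeic
Reading characters right to left:
  Position 8: 'c'
  Position 7: 'i'
  Position 6: 'e'
  Position 5: 'f'
  Position 4: 'o'
  Position 3: 'j'
  Position 2: 'm'
  Position 1: 'a'
  Position 0: 'j'
Reversed: ciefojmaj

ciefojmaj


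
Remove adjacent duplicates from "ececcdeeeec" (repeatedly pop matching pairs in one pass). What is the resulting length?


Input: ececcdeeeec
Stack-based adjacent duplicate removal:
  Read 'e': push. Stack: e
  Read 'c': push. Stack: ec
  Read 'e': push. Stack: ece
  Read 'c': push. Stack: ecec
  Read 'c': matches stack top 'c' => pop. Stack: ece
  Read 'd': push. Stack: eced
  Read 'e': push. Stack: ecede
  Read 'e': matches stack top 'e' => pop. Stack: eced
  Read 'e': push. Stack: ecede
  Read 'e': matches stack top 'e' => pop. Stack: eced
  Read 'c': push. Stack: ecedc
Final stack: "ecedc" (length 5)

5


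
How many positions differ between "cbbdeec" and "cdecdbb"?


Comparing "cbbdeec" and "cdecdbb" position by position:
  Position 0: 'c' vs 'c' => same
  Position 1: 'b' vs 'd' => DIFFER
  Position 2: 'b' vs 'e' => DIFFER
  Position 3: 'd' vs 'c' => DIFFER
  Position 4: 'e' vs 'd' => DIFFER
  Position 5: 'e' vs 'b' => DIFFER
  Position 6: 'c' vs 'b' => DIFFER
Positions that differ: 6

6


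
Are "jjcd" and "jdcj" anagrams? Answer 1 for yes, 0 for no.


Strings: "jjcd", "jdcj"
Sorted first:  cdjj
Sorted second: cdjj
Sorted forms match => anagrams

1


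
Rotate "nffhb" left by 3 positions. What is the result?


Input: "nffhb", rotate left by 3
First 3 characters: "nff"
Remaining characters: "hb"
Concatenate remaining + first: "hb" + "nff" = "hbnff"

hbnff


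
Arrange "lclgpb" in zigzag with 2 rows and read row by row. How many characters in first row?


Zigzag "lclgpb" into 2 rows:
Placing characters:
  'l' => row 0
  'c' => row 1
  'l' => row 0
  'g' => row 1
  'p' => row 0
  'b' => row 1
Rows:
  Row 0: "llp"
  Row 1: "cgb"
First row length: 3

3


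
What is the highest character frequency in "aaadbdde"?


Input: aaadbdde
Character counts:
  'a': 3
  'b': 1
  'd': 3
  'e': 1
Maximum frequency: 3

3


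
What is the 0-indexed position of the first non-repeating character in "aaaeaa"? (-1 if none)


Input: aaaeaa
Character frequencies:
  'a': 5
  'e': 1
Scanning left to right for freq == 1:
  Position 0 ('a'): freq=5, skip
  Position 1 ('a'): freq=5, skip
  Position 2 ('a'): freq=5, skip
  Position 3 ('e'): unique! => answer = 3

3


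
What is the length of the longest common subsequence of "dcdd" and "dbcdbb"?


LCS of "dcdd" and "dbcdbb"
DP table:
           d    b    c    d    b    b
      0    0    0    0    0    0    0
  d   0    1    1    1    1    1    1
  c   0    1    1    2    2    2    2
  d   0    1    1    2    3    3    3
  d   0    1    1    2    3    3    3
LCS length = dp[4][6] = 3

3


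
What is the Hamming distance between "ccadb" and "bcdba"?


Comparing "ccadb" and "bcdba" position by position:
  Position 0: 'c' vs 'b' => differ
  Position 1: 'c' vs 'c' => same
  Position 2: 'a' vs 'd' => differ
  Position 3: 'd' vs 'b' => differ
  Position 4: 'b' vs 'a' => differ
Total differences (Hamming distance): 4

4


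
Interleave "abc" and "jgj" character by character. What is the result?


Interleaving "abc" and "jgj":
  Position 0: 'a' from first, 'j' from second => "aj"
  Position 1: 'b' from first, 'g' from second => "bg"
  Position 2: 'c' from first, 'j' from second => "cj"
Result: ajbgcj

ajbgcj


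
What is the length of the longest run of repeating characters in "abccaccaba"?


Input: "abccaccaba"
Scanning for longest run:
  Position 1 ('b'): new char, reset run to 1
  Position 2 ('c'): new char, reset run to 1
  Position 3 ('c'): continues run of 'c', length=2
  Position 4 ('a'): new char, reset run to 1
  Position 5 ('c'): new char, reset run to 1
  Position 6 ('c'): continues run of 'c', length=2
  Position 7 ('a'): new char, reset run to 1
  Position 8 ('b'): new char, reset run to 1
  Position 9 ('a'): new char, reset run to 1
Longest run: 'c' with length 2

2


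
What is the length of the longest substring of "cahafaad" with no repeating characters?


Input: "cahafaad"
Sliding window (track last position of each char):
  Position 0 ('c'): window [0,0] length 1 -- new best
  Position 1 ('a'): window [0,1] length 2 -- new best
  Position 2 ('h'): window [0,2] length 3 -- new best
  Position 3 ('a'): repeat (last at 1), move window start to 2
  Position 3 ('a'): window [2,3] length 2
  Position 4 ('f'): window [2,4] length 3
  Position 5 ('a'): repeat (last at 3), move window start to 4
  Position 5 ('a'): window [4,5] length 2
  Position 6 ('a'): repeat (last at 5), move window start to 6
  Position 6 ('a'): window [6,6] length 1
  Position 7 ('d'): window [6,7] length 2
Longest substring with no repeats: "cah" with length 3

3


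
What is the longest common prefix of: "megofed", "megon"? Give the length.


Words: megofed, megon
  Position 0: all 'm' => match
  Position 1: all 'e' => match
  Position 2: all 'g' => match
  Position 3: all 'o' => match
  Position 4: ('f', 'n') => mismatch, stop
LCP = "mego" (length 4)

4


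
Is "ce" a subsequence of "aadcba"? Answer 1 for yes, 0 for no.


Check if "ce" is a subsequence of "aadcba"
Greedy scan:
  Position 0 ('a'): no match needed
  Position 1 ('a'): no match needed
  Position 2 ('d'): no match needed
  Position 3 ('c'): matches sub[0] = 'c'
  Position 4 ('b'): no match needed
  Position 5 ('a'): no match needed
Only matched 1/2 characters => not a subsequence

0


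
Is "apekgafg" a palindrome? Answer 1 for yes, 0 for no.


Input: apekgafg
Reversed: gfagkepa
  Compare pos 0 ('a') with pos 7 ('g'): MISMATCH
  Compare pos 1 ('p') with pos 6 ('f'): MISMATCH
  Compare pos 2 ('e') with pos 5 ('a'): MISMATCH
  Compare pos 3 ('k') with pos 4 ('g'): MISMATCH
Result: not a palindrome

0


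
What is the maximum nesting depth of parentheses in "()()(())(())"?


Input: "()()(())(())"
Tracking depth:
  Position 0 '(': depth becomes 1
  Position 1 ')': depth becomes 0
  Position 2 '(': depth becomes 1
  Position 3 ')': depth becomes 0
  Position 4 '(': depth becomes 1
  Position 5 '(': depth becomes 2
  Position 6 ')': depth becomes 1
  Position 7 ')': depth becomes 0
  Position 8 '(': depth becomes 1
  Position 9 '(': depth becomes 2
  Position 10 ')': depth becomes 1
  Position 11 ')': depth becomes 0
Maximum depth reached: 2

2


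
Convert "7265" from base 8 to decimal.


Input: "7265" in base 8
Positional expansion:
  Digit '7' (value 7) x 8^3 = 3584
  Digit '2' (value 2) x 8^2 = 128
  Digit '6' (value 6) x 8^1 = 48
  Digit '5' (value 5) x 8^0 = 5
Sum = 3765

3765


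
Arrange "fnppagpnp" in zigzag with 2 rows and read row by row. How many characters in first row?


Zigzag "fnppagpnp" into 2 rows:
Placing characters:
  'f' => row 0
  'n' => row 1
  'p' => row 0
  'p' => row 1
  'a' => row 0
  'g' => row 1
  'p' => row 0
  'n' => row 1
  'p' => row 0
Rows:
  Row 0: "fpapp"
  Row 1: "npgn"
First row length: 5

5


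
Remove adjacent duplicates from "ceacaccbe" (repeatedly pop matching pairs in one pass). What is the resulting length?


Input: ceacaccbe
Stack-based adjacent duplicate removal:
  Read 'c': push. Stack: c
  Read 'e': push. Stack: ce
  Read 'a': push. Stack: cea
  Read 'c': push. Stack: ceac
  Read 'a': push. Stack: ceaca
  Read 'c': push. Stack: ceacac
  Read 'c': matches stack top 'c' => pop. Stack: ceaca
  Read 'b': push. Stack: ceacab
  Read 'e': push. Stack: ceacabe
Final stack: "ceacabe" (length 7)

7


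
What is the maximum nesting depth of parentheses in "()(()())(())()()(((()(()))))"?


Input: "()(()())(())()()(((()(()))))"
Tracking depth:
  Position 0 '(': depth becomes 1
  Position 1 ')': depth becomes 0
  Position 2 '(': depth becomes 1
  Position 3 '(': depth becomes 2
  Position 4 ')': depth becomes 1
  Position 5 '(': depth becomes 2
  Position 6 ')': depth becomes 1
  Position 7 ')': depth becomes 0
  Position 8 '(': depth becomes 1
  Position 9 '(': depth becomes 2
  Position 10 ')': depth becomes 1
  Position 11 ')': depth becomes 0
  Position 12 '(': depth becomes 1
  Position 13 ')': depth becomes 0
  Position 14 '(': depth becomes 1
  Position 15 ')': depth becomes 0
  Position 16 '(': depth becomes 1
  Position 17 '(': depth becomes 2
  Position 18 '(': depth becomes 3
  Position 19 '(': depth becomes 4
  Position 20 ')': depth becomes 3
  Position 21 '(': depth becomes 4
  Position 22 '(': depth becomes 5
  Position 23 ')': depth becomes 4
  Position 24 ')': depth becomes 3
  Position 25 ')': depth becomes 2
  Position 26 ')': depth becomes 1
  Position 27 ')': depth becomes 0
Maximum depth reached: 5

5


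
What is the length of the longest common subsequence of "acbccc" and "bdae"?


LCS of "acbccc" and "bdae"
DP table:
           b    d    a    e
      0    0    0    0    0
  a   0    0    0    1    1
  c   0    0    0    1    1
  b   0    1    1    1    1
  c   0    1    1    1    1
  c   0    1    1    1    1
  c   0    1    1    1    1
LCS length = dp[6][4] = 1

1


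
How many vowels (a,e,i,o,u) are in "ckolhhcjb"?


Input: ckolhhcjb
Checking each character:
  'c' at position 0: consonant
  'k' at position 1: consonant
  'o' at position 2: vowel (running total: 1)
  'l' at position 3: consonant
  'h' at position 4: consonant
  'h' at position 5: consonant
  'c' at position 6: consonant
  'j' at position 7: consonant
  'b' at position 8: consonant
Total vowels: 1

1
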